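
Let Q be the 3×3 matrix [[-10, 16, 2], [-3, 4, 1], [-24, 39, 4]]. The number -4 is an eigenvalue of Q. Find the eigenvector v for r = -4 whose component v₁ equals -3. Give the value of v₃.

Q + 4I = [[-6, 16, 2], [-3, 8, 1], [-24, 39, 8]].
Solving (Q + 4I)v = 0 gives the eigenspace spanned by (-3, 0, -9).
With v₁ = -3, v = (-3, 0, -9), so v₃ = -9.

-9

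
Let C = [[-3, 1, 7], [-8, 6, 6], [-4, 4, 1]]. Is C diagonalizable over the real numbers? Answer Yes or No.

No

Characteristic polynomial: p(μ) = μ^3 - 4μ^2 - 3μ + 18 = (μ - 3)^2(μ + 2).
μ = 3 has algebraic multiplicity 2; rank(C − 3I) = 2, so geometric multiplicity = 1.
Geometric multiplicity < algebraic multiplicity, so C is not diagonalizable.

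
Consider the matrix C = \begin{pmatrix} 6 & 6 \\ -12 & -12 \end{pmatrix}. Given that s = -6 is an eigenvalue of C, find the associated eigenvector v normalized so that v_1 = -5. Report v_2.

10

C + 6I = [[12, 6], [-12, -6]].
Solving (C + 6I)v = 0 gives the eigenspace spanned by (-5, 10).
With v_1 = -5, v = (-5, 10), so v_2 = 10.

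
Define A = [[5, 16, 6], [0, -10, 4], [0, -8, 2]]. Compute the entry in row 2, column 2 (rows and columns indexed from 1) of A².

Characteristic polynomial: λ^3 + 3λ^2 - 28λ - 60 = (λ - 5)(λ + 2)(λ + 6), so the eigenvalues are -6, -2, 5.
λ=5: eigenvector (1, 0, 0).
λ=-2: eigenvector (4, -1, -2).
λ=-6: eigenvector (-2, 1, 1).
P = [[1, 4, -2], [0, -1, 1], [0, -2, 1]], D = diag(5, -2, -6), P⁻¹ = [[1, 0, 2], [0, 1, -1], [0, 2, -1]].
A² = P·diag(25, 4, 36)·P⁻¹ = [[25, -128, 106], [0, 68, -32], [0, 64, -28]].
The requested entry is 68.

68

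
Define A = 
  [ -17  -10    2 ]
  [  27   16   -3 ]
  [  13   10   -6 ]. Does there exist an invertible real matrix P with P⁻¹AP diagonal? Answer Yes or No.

No

Characteristic polynomial: p(λ) = λ^3 + 7λ^2 + 8λ - 16 = (λ - 1)(λ + 4)^2.
λ = -4 has algebraic multiplicity 2; rank(A + 4I) = 2, so geometric multiplicity = 1.
Geometric multiplicity < algebraic multiplicity, so A is not diagonalizable.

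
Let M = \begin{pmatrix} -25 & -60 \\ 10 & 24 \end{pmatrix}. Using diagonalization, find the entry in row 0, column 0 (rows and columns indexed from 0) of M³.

Characteristic polynomial: λ^2 + λ = λ(λ + 1), so the eigenvalues are -1, 0.
λ=-1: eigenvector (5, -2).
λ=0: eigenvector (-12, 5).
P = [[5, -12], [-2, 5]], D = diag(-1, 0), P⁻¹ = [[5, 12], [2, 5]].
M³ = P·diag(-1, 0)·P⁻¹ = [[-25, -60], [10, 24]].
The requested entry is -25.

-25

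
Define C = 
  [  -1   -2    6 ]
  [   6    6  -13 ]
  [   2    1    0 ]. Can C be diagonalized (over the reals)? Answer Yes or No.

No

Characteristic polynomial: p(r) = r^3 - 5r^2 + 7r - 3 = (r - 3)(r - 1)^2.
r = 1 has algebraic multiplicity 2; rank(C − 1I) = 2, so geometric multiplicity = 1.
Geometric multiplicity < algebraic multiplicity, so C is not diagonalizable.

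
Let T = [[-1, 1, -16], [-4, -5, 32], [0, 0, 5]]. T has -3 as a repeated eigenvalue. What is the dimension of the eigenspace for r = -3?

T + 3I = [[2, 1, -16], [-4, -2, 32], [0, 0, 8]].
This matrix has rank 2, so its null space has dimension 3 − 2 = 1.

1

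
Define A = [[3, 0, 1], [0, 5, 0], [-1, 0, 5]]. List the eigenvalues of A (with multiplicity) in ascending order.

4, 4, 5

Characteristic polynomial: p(s) = s^3 - 13s^2 + 56s - 80 = (s - 5)(s - 4)^2.
Roots (with multiplicity): 4, 4, 5.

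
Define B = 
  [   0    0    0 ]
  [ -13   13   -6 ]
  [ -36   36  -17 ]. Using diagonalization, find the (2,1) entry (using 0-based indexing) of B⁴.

-3744

Characteristic polynomial: λ^3 + 4λ^2 - 5λ = λ(λ - 1)(λ + 5), so the eigenvalues are -5, 0, 1.
λ=-5: eigenvector (0, 1, 3).
λ=1: eigenvector (0, 1, 2).
λ=0: eigenvector (1, 1, 0).
P = [[0, 0, 1], [1, 1, 1], [3, 2, 0]], D = diag(-5, 1, 0), P⁻¹ = [[2, -2, 1], [-3, 3, -1], [1, 0, 0]].
B⁴ = P·diag(625, 1, 0)·P⁻¹ = [[0, 0, 0], [1247, -1247, 624], [3744, -3744, 1873]].
The requested entry is -3744.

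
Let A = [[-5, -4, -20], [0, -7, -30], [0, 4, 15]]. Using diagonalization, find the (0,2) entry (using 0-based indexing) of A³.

Characteristic polynomial: s^3 - 3s^2 - 25s + 75 = (s - 5)(s - 3)(s + 5), so the eigenvalues are -5, 3, 5.
s=-5: eigenvector (1, 0, 0).
s=5: eigenvector (2, 5, -2).
s=3: eigenvector (1, 3, -1).
P = [[1, 2, 1], [0, 5, 3], [0, -2, -1]], D = diag(-5, 5, 3), P⁻¹ = [[1, 0, 1], [0, -1, -3], [0, 2, 5]].
A³ = P·diag(-125, 125, 27)·P⁻¹ = [[-125, -196, -740], [0, -463, -1470], [0, 196, 615]].
The requested entry is -740.

-740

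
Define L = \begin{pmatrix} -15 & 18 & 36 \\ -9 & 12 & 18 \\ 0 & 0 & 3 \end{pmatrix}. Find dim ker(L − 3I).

L − 3I = [[-18, 18, 36], [-9, 9, 18], [0, 0, 0]].
This matrix has rank 1, so its null space has dimension 3 − 1 = 2.

2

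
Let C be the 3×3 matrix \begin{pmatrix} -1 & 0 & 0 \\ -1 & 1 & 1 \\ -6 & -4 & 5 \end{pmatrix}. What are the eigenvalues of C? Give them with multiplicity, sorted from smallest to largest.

Characteristic polynomial: p(r) = r^3 - 5r^2 + 3r + 9 = (r - 3)^2(r + 1).
Roots (with multiplicity): -1, 3, 3.

-1, 3, 3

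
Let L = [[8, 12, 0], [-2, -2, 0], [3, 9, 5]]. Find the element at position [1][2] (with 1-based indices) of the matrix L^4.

Characteristic polynomial: r^3 - 11r^2 + 38r - 40 = (r - 5)(r - 4)(r - 2), so the eigenvalues are 2, 4, 5.
r=4: eigenvector (3, -1, 0).
r=2: eigenvector (-2, 1, -1).
r=5: eigenvector (0, 0, 1).
P = [[3, -2, 0], [-1, 1, 0], [0, -1, 1]], D = diag(4, 2, 5), P⁻¹ = [[1, 2, 0], [1, 3, 0], [1, 3, 1]].
L⁴ = P·diag(256, 16, 625)·P⁻¹ = [[736, 1440, 0], [-240, -464, 0], [609, 1827, 625]].
The requested entry is 1440.

1440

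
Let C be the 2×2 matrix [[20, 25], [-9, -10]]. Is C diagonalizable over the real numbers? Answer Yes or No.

Characteristic polynomial: p(r) = r^2 - 10r + 25 = (r - 5)^2.
r = 5 has algebraic multiplicity 2; rank(C − 5I) = 1, so geometric multiplicity = 1.
Geometric multiplicity < algebraic multiplicity, so C is not diagonalizable.

No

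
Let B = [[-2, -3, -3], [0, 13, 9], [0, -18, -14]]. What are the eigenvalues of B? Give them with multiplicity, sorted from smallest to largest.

-5, -2, 4

Characteristic polynomial: p(s) = s^3 + 3s^2 - 18s - 40 = (s - 4)(s + 2)(s + 5).
Roots (with multiplicity): -5, -2, 4.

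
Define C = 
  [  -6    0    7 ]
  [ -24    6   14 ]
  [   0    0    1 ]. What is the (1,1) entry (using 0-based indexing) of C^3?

216

Characteristic polynomial: s^3 - s^2 - 36s + 36 = (s - 6)(s - 1)(s + 6), so the eigenvalues are -6, 1, 6.
s=-6: eigenvector (1, 2, 0).
s=6: eigenvector (0, 1, 0).
s=1: eigenvector (1, 2, 1).
P = [[1, 0, 1], [2, 1, 2], [0, 0, 1]], D = diag(-6, 6, 1), P⁻¹ = [[1, 0, -1], [-2, 1, 0], [0, 0, 1]].
C³ = P·diag(-216, 216, 1)·P⁻¹ = [[-216, 0, 217], [-864, 216, 434], [0, 0, 1]].
The requested entry is 216.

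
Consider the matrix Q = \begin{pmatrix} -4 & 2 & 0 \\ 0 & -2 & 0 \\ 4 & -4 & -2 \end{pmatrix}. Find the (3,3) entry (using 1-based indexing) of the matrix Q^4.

16

Characteristic polynomial: s^3 + 8s^2 + 20s + 16 = (s + 2)^2(s + 4), so the eigenvalues are -4, -2, -2.
s=-4: eigenvector (1, 0, -2).
s=-2: eigenvector (1, 1, -3).
s=-2: eigenvector (0, 0, 1).
P = [[1, 1, 0], [0, 1, 0], [-2, -3, 1]], D = diag(-4, -2, -2), P⁻¹ = [[1, -1, 0], [0, 1, 0], [2, 1, 1]].
Q⁴ = P·diag(256, 16, 16)·P⁻¹ = [[256, -240, 0], [0, 16, 0], [-480, 480, 16]].
The requested entry is 16.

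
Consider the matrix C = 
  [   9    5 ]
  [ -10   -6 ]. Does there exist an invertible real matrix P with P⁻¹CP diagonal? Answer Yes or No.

Yes

Characteristic polynomial: p(r) = r^2 - 3r - 4 = (r - 4)(r + 1).
All 2 eigenvalues are distinct, so C is diagonalizable.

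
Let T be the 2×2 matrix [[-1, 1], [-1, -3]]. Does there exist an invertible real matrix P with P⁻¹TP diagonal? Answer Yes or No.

Characteristic polynomial: p(r) = r^2 + 4r + 4 = (r + 2)^2.
r = -2 has algebraic multiplicity 2; rank(T + 2I) = 1, so geometric multiplicity = 1.
Geometric multiplicity < algebraic multiplicity, so T is not diagonalizable.

No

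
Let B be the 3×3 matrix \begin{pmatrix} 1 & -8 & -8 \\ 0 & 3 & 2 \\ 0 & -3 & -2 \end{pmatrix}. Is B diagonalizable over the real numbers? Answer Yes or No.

Characteristic polynomial: p(μ) = μ^3 - 2μ^2 + μ = μ(μ - 1)^2.
μ = 1 has algebraic multiplicity 2; rank(B − 1I) = 1, so geometric multiplicity = 2.
Every eigenvalue has geometric = algebraic multiplicity, so B is diagonalizable.

Yes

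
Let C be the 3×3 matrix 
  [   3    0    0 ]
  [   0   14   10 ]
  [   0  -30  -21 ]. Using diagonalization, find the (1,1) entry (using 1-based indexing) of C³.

Characteristic polynomial: r^3 + 4r^2 - 15r - 18 = (r - 3)(r + 1)(r + 6), so the eigenvalues are -6, -1, 3.
r=-1: eigenvector (0, 2, -3).
r=-6: eigenvector (0, 1, -2).
r=3: eigenvector (1, 0, 0).
P = [[0, 0, 1], [2, 1, 0], [-3, -2, 0]], D = diag(-1, -6, 3), P⁻¹ = [[0, 2, 1], [0, -3, -2], [1, 0, 0]].
C³ = P·diag(-1, -216, 27)·P⁻¹ = [[27, 0, 0], [0, 644, 430], [0, -1290, -861]].
The requested entry is 27.

27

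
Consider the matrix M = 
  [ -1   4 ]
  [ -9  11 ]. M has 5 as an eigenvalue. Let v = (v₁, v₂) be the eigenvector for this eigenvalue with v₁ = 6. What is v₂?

9

M − 5I = [[-6, 4], [-9, 6]].
Solving (M − 5I)v = 0 gives the eigenspace spanned by (6, 9).
With v₁ = 6, v = (6, 9), so v₂ = 9.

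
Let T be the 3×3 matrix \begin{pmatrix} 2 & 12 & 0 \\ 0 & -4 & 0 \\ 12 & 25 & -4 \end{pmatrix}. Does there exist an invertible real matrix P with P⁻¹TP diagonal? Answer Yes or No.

No

Characteristic polynomial: p(s) = s^3 + 6s^2 - 32 = (s - 2)(s + 4)^2.
s = -4 has algebraic multiplicity 2; rank(T + 4I) = 2, so geometric multiplicity = 1.
Geometric multiplicity < algebraic multiplicity, so T is not diagonalizable.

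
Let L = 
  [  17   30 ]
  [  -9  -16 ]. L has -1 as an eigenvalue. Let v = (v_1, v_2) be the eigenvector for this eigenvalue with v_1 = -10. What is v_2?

L + 1I = [[18, 30], [-9, -15]].
Solving (L + 1I)v = 0 gives the eigenspace spanned by (-10, 6).
With v_1 = -10, v = (-10, 6), so v_2 = 6.

6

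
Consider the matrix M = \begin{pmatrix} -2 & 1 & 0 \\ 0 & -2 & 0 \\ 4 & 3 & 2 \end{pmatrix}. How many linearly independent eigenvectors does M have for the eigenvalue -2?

1

M + 2I = [[0, 1, 0], [0, 0, 0], [4, 3, 4]].
This matrix has rank 2, so its null space has dimension 3 − 2 = 1.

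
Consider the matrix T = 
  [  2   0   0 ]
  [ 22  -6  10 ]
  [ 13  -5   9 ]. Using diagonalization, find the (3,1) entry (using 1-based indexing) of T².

33

Characteristic polynomial: s^3 - 5s^2 + 2s + 8 = (s - 4)(s - 2)(s + 1), so the eigenvalues are -1, 2, 4.
s=2: eigenvector (1, 4, 1).
s=4: eigenvector (0, -1, -1).
s=-1: eigenvector (0, 2, 1).
P = [[1, 0, 0], [4, -1, 2], [1, -1, 1]], D = diag(2, 4, -1), P⁻¹ = [[1, 0, 0], [-2, 1, -2], [-3, 1, -1]].
T² = P·diag(4, 16, 1)·P⁻¹ = [[4, 0, 0], [42, -14, 30], [33, -15, 31]].
The requested entry is 33.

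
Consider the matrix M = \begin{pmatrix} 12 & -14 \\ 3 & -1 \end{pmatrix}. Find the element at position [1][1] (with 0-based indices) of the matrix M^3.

Characteristic polynomial: s^2 - 11s + 30 = (s - 6)(s - 5), so the eigenvalues are 5, 6.
s=6: eigenvector (7, 3).
s=5: eigenvector (2, 1).
P = [[7, 2], [3, 1]], D = diag(6, 5), P⁻¹ = [[1, -2], [-3, 7]].
M³ = P·diag(216, 125)·P⁻¹ = [[762, -1274], [273, -421]].
The requested entry is -421.

-421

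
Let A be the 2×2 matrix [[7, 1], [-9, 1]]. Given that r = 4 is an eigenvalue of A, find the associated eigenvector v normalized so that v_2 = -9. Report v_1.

3

A − 4I = [[3, 1], [-9, -3]].
Solving (A − 4I)v = 0 gives the eigenspace spanned by (3, -9).
With v_2 = -9, v = (3, -9), so v_1 = 3.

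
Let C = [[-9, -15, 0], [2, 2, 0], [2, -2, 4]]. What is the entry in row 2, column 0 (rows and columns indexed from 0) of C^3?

74

Characteristic polynomial: r^3 + 3r^2 - 16r - 48 = (r - 4)(r + 3)(r + 4), so the eigenvalues are -4, -3, 4.
r=4: eigenvector (0, 0, 1).
r=-4: eigenvector (3, -1, -1).
r=-3: eigenvector (5, -2, -2).
P = [[0, 3, 5], [0, -1, -2], [1, -1, -2]], D = diag(4, -4, -3), P⁻¹ = [[0, -1, 1], [2, 5, 0], [-1, -3, 0]].
C³ = P·diag(64, -64, -27)·P⁻¹ = [[-249, -555, 0], [74, 158, 0], [74, 94, 64]].
The requested entry is 74.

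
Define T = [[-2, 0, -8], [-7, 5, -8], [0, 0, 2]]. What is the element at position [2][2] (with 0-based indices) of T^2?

4

Characteristic polynomial: λ^3 - 5λ^2 - 4λ + 20 = (λ - 5)(λ - 2)(λ + 2), so the eigenvalues are -2, 2, 5.
λ=2: eigenvector (-2, -2, 1).
λ=5: eigenvector (0, 1, 0).
λ=-2: eigenvector (1, 1, 0).
P = [[-2, 0, 1], [-2, 1, 1], [1, 0, 0]], D = diag(2, 5, -2), P⁻¹ = [[0, 0, 1], [-1, 1, 0], [1, 0, 2]].
T² = P·diag(4, 25, 4)·P⁻¹ = [[4, 0, 0], [-21, 25, 0], [0, 0, 4]].
The requested entry is 4.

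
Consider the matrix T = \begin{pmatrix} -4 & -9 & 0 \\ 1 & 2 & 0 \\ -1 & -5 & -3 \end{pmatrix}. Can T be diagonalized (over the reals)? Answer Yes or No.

Characteristic polynomial: p(μ) = μ^3 + 5μ^2 + 7μ + 3 = (μ + 1)^2(μ + 3).
μ = -1 has algebraic multiplicity 2; rank(T + 1I) = 2, so geometric multiplicity = 1.
Geometric multiplicity < algebraic multiplicity, so T is not diagonalizable.

No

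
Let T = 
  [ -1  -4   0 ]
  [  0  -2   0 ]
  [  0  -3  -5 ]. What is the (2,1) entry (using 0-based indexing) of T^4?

609

Characteristic polynomial: λ^3 + 8λ^2 + 17λ + 10 = (λ + 1)(λ + 2)(λ + 5), so the eigenvalues are -5, -2, -1.
λ=-5: eigenvector (0, 0, 1).
λ=-2: eigenvector (4, 1, -1).
λ=-1: eigenvector (1, 0, 0).
P = [[0, 4, 1], [0, 1, 0], [1, -1, 0]], D = diag(-5, -2, -1), P⁻¹ = [[0, 1, 1], [0, 1, 0], [1, -4, 0]].
T⁴ = P·diag(625, 16, 1)·P⁻¹ = [[1, 60, 0], [0, 16, 0], [0, 609, 625]].
The requested entry is 609.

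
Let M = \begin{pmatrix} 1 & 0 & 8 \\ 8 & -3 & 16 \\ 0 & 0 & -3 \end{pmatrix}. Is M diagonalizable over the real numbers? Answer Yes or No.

Yes

Characteristic polynomial: p(s) = s^3 + 5s^2 + 3s - 9 = (s - 1)(s + 3)^2.
s = -3 has algebraic multiplicity 2; rank(M + 3I) = 1, so geometric multiplicity = 2.
Every eigenvalue has geometric = algebraic multiplicity, so M is diagonalizable.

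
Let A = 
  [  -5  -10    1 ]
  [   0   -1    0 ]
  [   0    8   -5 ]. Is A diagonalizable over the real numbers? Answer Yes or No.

Characteristic polynomial: p(μ) = μ^3 + 11μ^2 + 35μ + 25 = (μ + 1)(μ + 5)^2.
μ = -5 has algebraic multiplicity 2; rank(A + 5I) = 2, so geometric multiplicity = 1.
Geometric multiplicity < algebraic multiplicity, so A is not diagonalizable.

No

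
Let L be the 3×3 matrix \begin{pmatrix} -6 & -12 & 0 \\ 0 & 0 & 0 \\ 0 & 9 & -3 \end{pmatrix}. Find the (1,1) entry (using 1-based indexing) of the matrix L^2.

Characteristic polynomial: s^3 + 9s^2 + 18s = s(s + 3)(s + 6), so the eigenvalues are -6, -3, 0.
s=-6: eigenvector (1, 0, 0).
s=0: eigenvector (-2, 1, 3).
s=-3: eigenvector (0, 0, 1).
P = [[1, -2, 0], [0, 1, 0], [0, 3, 1]], D = diag(-6, 0, -3), P⁻¹ = [[1, 2, 0], [0, 1, 0], [0, -3, 1]].
L² = P·diag(36, 0, 9)·P⁻¹ = [[36, 72, 0], [0, 0, 0], [0, -27, 9]].
The requested entry is 36.

36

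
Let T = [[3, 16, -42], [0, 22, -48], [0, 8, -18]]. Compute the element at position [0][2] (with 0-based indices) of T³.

Characteristic polynomial: r^3 - 7r^2 + 36 = (r - 6)(r - 3)(r + 2), so the eigenvalues are -2, 3, 6.
r=-2: eigenvector (2, 2, 1).
r=6: eigenvector (2, 3, 1).
r=3: eigenvector (1, 0, 0).
P = [[2, 2, 1], [2, 3, 0], [1, 1, 0]], D = diag(-2, 6, 3), P⁻¹ = [[0, -1, 3], [0, 1, -2], [1, 0, -2]].
T³ = P·diag(-8, 216, 27)·P⁻¹ = [[27, 448, -966], [0, 664, -1344], [0, 224, -456]].
The requested entry is -966.

-966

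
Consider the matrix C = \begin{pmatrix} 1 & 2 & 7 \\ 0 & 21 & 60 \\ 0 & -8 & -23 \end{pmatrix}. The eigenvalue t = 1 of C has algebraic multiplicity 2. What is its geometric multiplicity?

1

C − 1I = [[0, 2, 7], [0, 20, 60], [0, -8, -24]].
This matrix has rank 2, so its null space has dimension 3 − 2 = 1.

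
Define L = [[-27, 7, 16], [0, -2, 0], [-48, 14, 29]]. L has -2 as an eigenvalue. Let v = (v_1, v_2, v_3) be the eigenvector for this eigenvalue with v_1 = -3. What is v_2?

L + 2I = [[-25, 7, 16], [0, 0, 0], [-48, 14, 31]].
Solving (L + 2I)v = 0 gives the eigenspace spanned by (-3, 3, -6).
With v_1 = -3, v = (-3, 3, -6), so v_2 = 3.

3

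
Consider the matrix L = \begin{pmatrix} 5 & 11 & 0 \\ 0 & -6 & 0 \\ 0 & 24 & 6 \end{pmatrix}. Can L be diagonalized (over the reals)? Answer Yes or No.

Characteristic polynomial: p(μ) = μ^3 - 5μ^2 - 36μ + 180 = (μ - 6)(μ - 5)(μ + 6).
All 3 eigenvalues are distinct, so L is diagonalizable.

Yes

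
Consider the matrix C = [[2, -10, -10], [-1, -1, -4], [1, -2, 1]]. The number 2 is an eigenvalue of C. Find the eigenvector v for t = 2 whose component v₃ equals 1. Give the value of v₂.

C − 2I = [[0, -10, -10], [-1, -3, -4], [1, -2, -1]].
Solving (C − 2I)v = 0 gives the eigenspace spanned by (-1, -1, 1).
With v₃ = 1, v = (-1, -1, 1), so v₂ = -1.

-1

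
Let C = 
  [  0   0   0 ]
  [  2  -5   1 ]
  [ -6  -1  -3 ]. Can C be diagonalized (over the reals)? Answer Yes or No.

No

Characteristic polynomial: p(μ) = μ^3 + 8μ^2 + 16μ = μ(μ + 4)^2.
μ = -4 has algebraic multiplicity 2; rank(C + 4I) = 2, so geometric multiplicity = 1.
Geometric multiplicity < algebraic multiplicity, so C is not diagonalizable.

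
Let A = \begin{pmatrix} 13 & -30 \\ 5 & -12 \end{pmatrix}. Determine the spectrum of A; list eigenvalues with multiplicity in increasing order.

Characteristic polynomial: p(r) = r^2 - r - 6 = (r - 3)(r + 2).
Roots (with multiplicity): -2, 3.

-2, 3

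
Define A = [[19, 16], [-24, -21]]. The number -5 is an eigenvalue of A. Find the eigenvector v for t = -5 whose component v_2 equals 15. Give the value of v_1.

A + 5I = [[24, 16], [-24, -16]].
Solving (A + 5I)v = 0 gives the eigenspace spanned by (-10, 15).
With v_2 = 15, v = (-10, 15), so v_1 = -10.

-10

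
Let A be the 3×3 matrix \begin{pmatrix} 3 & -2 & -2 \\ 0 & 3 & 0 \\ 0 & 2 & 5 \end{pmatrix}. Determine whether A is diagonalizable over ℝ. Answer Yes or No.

Yes

Characteristic polynomial: p(s) = s^3 - 11s^2 + 39s - 45 = (s - 5)(s - 3)^2.
s = 3 has algebraic multiplicity 2; rank(A − 3I) = 1, so geometric multiplicity = 2.
Every eigenvalue has geometric = algebraic multiplicity, so A is diagonalizable.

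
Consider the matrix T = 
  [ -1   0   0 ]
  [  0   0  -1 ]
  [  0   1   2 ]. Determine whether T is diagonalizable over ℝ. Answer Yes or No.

Characteristic polynomial: p(μ) = μ^3 - μ^2 - μ + 1 = (μ - 1)^2(μ + 1).
μ = 1 has algebraic multiplicity 2; rank(T − 1I) = 2, so geometric multiplicity = 1.
Geometric multiplicity < algebraic multiplicity, so T is not diagonalizable.

No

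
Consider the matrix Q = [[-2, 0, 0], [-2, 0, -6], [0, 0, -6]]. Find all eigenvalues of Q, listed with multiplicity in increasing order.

-6, -2, 0

Characteristic polynomial: p(s) = s^3 + 8s^2 + 12s = s(s + 2)(s + 6).
Roots (with multiplicity): -6, -2, 0.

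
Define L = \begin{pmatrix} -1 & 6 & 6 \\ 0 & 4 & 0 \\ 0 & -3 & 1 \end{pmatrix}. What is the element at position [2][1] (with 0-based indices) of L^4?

-255

Characteristic polynomial: t^3 - 4t^2 - t + 4 = (t - 4)(t - 1)(t + 1), so the eigenvalues are -1, 1, 4.
t=-1: eigenvector (1, 0, 0).
t=4: eigenvector (0, 1, -1).
t=1: eigenvector (3, 0, 1).
P = [[1, 0, 3], [0, 1, 0], [0, -1, 1]], D = diag(-1, 4, 1), P⁻¹ = [[1, -3, -3], [0, 1, 0], [0, 1, 1]].
L⁴ = P·diag(1, 256, 1)·P⁻¹ = [[1, 0, 0], [0, 256, 0], [0, -255, 1]].
The requested entry is -255.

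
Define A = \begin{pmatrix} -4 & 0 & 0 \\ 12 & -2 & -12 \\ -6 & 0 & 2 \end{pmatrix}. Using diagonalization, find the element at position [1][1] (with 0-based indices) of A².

4

Characteristic polynomial: s^3 + 4s^2 - 4s - 16 = (s - 2)(s + 2)(s + 4), so the eigenvalues are -4, -2, 2.
s=-4: eigenvector (1, 0, 1).
s=-2: eigenvector (0, 1, 0).
s=2: eigenvector (0, -3, 1).
P = [[1, 0, 0], [0, 1, -3], [1, 0, 1]], D = diag(-4, -2, 2), P⁻¹ = [[1, 0, 0], [-3, 1, 3], [-1, 0, 1]].
A² = P·diag(16, 4, 4)·P⁻¹ = [[16, 0, 0], [0, 4, 0], [12, 0, 4]].
The requested entry is 4.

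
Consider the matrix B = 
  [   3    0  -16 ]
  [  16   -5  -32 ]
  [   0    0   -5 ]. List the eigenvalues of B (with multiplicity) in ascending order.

-5, -5, 3

Characteristic polynomial: p(s) = s^3 + 7s^2 - 5s - 75 = (s - 3)(s + 5)^2.
Roots (with multiplicity): -5, -5, 3.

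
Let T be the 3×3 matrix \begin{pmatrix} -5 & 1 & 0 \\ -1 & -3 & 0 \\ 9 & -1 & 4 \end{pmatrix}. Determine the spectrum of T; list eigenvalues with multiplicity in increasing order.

Characteristic polynomial: p(μ) = μ^3 + 4μ^2 - 16μ - 64 = (μ - 4)(μ + 4)^2.
Roots (with multiplicity): -4, -4, 4.

-4, -4, 4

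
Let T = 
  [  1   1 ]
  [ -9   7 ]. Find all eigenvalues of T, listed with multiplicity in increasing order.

4, 4

Characteristic polynomial: p(λ) = λ^2 - 8λ + 16 = (λ - 4)^2.
Roots (with multiplicity): 4, 4.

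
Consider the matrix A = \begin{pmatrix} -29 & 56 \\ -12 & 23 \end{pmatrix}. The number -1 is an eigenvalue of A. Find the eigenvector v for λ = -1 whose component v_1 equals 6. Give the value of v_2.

A + 1I = [[-28, 56], [-12, 24]].
Solving (A + 1I)v = 0 gives the eigenspace spanned by (6, 3).
With v_1 = 6, v = (6, 3), so v_2 = 3.

3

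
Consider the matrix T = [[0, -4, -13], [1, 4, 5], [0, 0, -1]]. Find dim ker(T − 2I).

T − 2I = [[-2, -4, -13], [1, 2, 5], [0, 0, -3]].
This matrix has rank 2, so its null space has dimension 3 − 2 = 1.

1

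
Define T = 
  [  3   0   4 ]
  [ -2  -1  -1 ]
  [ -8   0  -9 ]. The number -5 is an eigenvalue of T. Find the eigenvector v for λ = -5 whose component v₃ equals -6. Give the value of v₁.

3

T + 5I = [[8, 0, 4], [-2, 4, -1], [-8, 0, -4]].
Solving (T + 5I)v = 0 gives the eigenspace spanned by (3, 0, -6).
With v₃ = -6, v = (3, 0, -6), so v₁ = 3.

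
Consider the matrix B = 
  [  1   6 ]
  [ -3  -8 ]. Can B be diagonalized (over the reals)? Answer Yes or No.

Characteristic polynomial: p(μ) = μ^2 + 7μ + 10 = (μ + 2)(μ + 5).
All 2 eigenvalues are distinct, so B is diagonalizable.

Yes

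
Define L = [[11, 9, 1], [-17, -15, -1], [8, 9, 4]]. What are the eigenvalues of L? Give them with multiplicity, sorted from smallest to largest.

Characteristic polynomial: p(s) = s^3 - 27s + 54 = (s - 3)^2(s + 6).
Roots (with multiplicity): -6, 3, 3.

-6, 3, 3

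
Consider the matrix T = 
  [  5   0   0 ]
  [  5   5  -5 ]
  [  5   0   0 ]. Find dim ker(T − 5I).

2

T − 5I = [[0, 0, 0], [5, 0, -5], [5, 0, -5]].
This matrix has rank 1, so its null space has dimension 3 − 1 = 2.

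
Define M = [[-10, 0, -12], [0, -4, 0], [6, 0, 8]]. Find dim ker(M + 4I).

M + 4I = [[-6, 0, -12], [0, 0, 0], [6, 0, 12]].
This matrix has rank 1, so its null space has dimension 3 − 1 = 2.

2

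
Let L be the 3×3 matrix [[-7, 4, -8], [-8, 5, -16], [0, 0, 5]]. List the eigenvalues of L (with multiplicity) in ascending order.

Characteristic polynomial: p(r) = r^3 - 3r^2 - 13r + 15 = (r - 5)(r - 1)(r + 3).
Roots (with multiplicity): -3, 1, 5.

-3, 1, 5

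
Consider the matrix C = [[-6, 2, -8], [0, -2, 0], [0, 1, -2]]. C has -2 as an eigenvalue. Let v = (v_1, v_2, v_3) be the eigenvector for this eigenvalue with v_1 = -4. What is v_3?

C + 2I = [[-4, 2, -8], [0, 0, 0], [0, 1, 0]].
Solving (C + 2I)v = 0 gives the eigenspace spanned by (-4, 0, 2).
With v_1 = -4, v = (-4, 0, 2), so v_3 = 2.

2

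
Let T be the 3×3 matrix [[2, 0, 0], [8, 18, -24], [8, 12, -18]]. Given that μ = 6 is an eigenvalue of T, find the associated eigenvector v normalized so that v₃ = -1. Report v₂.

-2

T − 6I = [[-4, 0, 0], [8, 12, -24], [8, 12, -24]].
Solving (T − 6I)v = 0 gives the eigenspace spanned by (0, -2, -1).
With v₃ = -1, v = (0, -2, -1), so v₂ = -2.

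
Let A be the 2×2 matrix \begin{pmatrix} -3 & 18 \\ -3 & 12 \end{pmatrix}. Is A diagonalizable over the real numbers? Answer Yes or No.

Yes

Characteristic polynomial: p(r) = r^2 - 9r + 18 = (r - 6)(r - 3).
All 2 eigenvalues are distinct, so A is diagonalizable.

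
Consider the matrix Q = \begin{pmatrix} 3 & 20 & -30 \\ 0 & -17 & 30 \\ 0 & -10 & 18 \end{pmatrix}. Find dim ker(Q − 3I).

2

Q − 3I = [[0, 20, -30], [0, -20, 30], [0, -10, 15]].
This matrix has rank 1, so its null space has dimension 3 − 1 = 2.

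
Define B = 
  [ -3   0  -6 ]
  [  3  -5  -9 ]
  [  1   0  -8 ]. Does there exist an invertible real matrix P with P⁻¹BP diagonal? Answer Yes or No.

Yes

Characteristic polynomial: p(λ) = λ^3 + 16λ^2 + 85λ + 150 = (λ + 5)^2(λ + 6).
λ = -5 has algebraic multiplicity 2; rank(B + 5I) = 1, so geometric multiplicity = 2.
Every eigenvalue has geometric = algebraic multiplicity, so B is diagonalizable.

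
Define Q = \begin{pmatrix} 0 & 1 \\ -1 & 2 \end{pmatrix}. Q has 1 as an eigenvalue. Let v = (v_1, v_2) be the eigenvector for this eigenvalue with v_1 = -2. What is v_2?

Q − 1I = [[-1, 1], [-1, 1]].
Solving (Q − 1I)v = 0 gives the eigenspace spanned by (-2, -2).
With v_1 = -2, v = (-2, -2), so v_2 = -2.

-2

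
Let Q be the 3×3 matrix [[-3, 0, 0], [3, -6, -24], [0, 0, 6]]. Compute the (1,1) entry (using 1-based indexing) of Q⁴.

81

Characteristic polynomial: μ^3 + 3μ^2 - 36μ - 108 = (μ - 6)(μ + 3)(μ + 6), so the eigenvalues are -6, -3, 6.
μ=-3: eigenvector (1, 1, 0).
μ=6: eigenvector (0, -2, 1).
μ=-6: eigenvector (0, 1, 0).
P = [[1, 0, 0], [1, -2, 1], [0, 1, 0]], D = diag(-3, 6, -6), P⁻¹ = [[1, 0, 0], [0, 0, 1], [-1, 1, 2]].
Q⁴ = P·diag(81, 1296, 1296)·P⁻¹ = [[81, 0, 0], [-1215, 1296, 0], [0, 0, 1296]].
The requested entry is 81.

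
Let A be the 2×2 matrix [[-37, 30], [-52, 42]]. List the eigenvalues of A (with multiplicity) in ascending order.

2, 3

Characteristic polynomial: p(r) = r^2 - 5r + 6 = (r - 3)(r - 2).
Roots (with multiplicity): 2, 3.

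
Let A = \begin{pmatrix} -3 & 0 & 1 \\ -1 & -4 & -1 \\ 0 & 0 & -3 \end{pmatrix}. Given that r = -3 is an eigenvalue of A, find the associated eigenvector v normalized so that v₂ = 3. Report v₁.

A + 3I = [[0, 0, 1], [-1, -1, -1], [0, 0, 0]].
Solving (A + 3I)v = 0 gives the eigenspace spanned by (-3, 3, 0).
With v₂ = 3, v = (-3, 3, 0), so v₁ = -3.

-3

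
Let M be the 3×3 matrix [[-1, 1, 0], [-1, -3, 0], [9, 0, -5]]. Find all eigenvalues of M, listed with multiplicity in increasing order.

Characteristic polynomial: p(λ) = λ^3 + 9λ^2 + 24λ + 20 = (λ + 2)^2(λ + 5).
Roots (with multiplicity): -5, -2, -2.

-5, -2, -2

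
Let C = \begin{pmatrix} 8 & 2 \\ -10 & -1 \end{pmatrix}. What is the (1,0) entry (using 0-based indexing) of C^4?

-1750

Characteristic polynomial: s^2 - 7s + 12 = (s - 4)(s - 3), so the eigenvalues are 3, 4.
s=4: eigenvector (1, -2).
s=3: eigenvector (-2, 5).
P = [[1, -2], [-2, 5]], D = diag(4, 3), P⁻¹ = [[5, 2], [2, 1]].
C⁴ = P·diag(256, 81)·P⁻¹ = [[956, 350], [-1750, -619]].
The requested entry is -1750.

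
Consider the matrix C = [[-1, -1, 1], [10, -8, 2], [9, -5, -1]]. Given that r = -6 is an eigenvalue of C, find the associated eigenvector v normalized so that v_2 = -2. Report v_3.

-2

C + 6I = [[5, -1, 1], [10, -2, 2], [9, -5, 5]].
Solving (C + 6I)v = 0 gives the eigenspace spanned by (0, -2, -2).
With v_2 = -2, v = (0, -2, -2), so v_3 = -2.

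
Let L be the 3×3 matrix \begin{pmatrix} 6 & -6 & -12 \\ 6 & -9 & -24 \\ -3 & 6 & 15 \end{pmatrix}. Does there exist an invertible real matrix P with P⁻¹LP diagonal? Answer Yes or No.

Yes

Characteristic polynomial: p(t) = t^3 - 12t^2 + 45t - 54 = (t - 6)(t - 3)^2.
t = 3 has algebraic multiplicity 2; rank(L − 3I) = 1, so geometric multiplicity = 2.
Every eigenvalue has geometric = algebraic multiplicity, so L is diagonalizable.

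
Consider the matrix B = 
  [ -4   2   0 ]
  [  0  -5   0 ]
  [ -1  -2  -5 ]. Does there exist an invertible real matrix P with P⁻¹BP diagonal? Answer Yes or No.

Yes

Characteristic polynomial: p(μ) = μ^3 + 14μ^2 + 65μ + 100 = (μ + 4)(μ + 5)^2.
μ = -5 has algebraic multiplicity 2; rank(B + 5I) = 1, so geometric multiplicity = 2.
Every eigenvalue has geometric = algebraic multiplicity, so B is diagonalizable.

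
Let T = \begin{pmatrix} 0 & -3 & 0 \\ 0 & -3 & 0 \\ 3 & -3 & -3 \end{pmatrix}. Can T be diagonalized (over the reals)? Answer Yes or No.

Characteristic polynomial: p(λ) = λ^3 + 6λ^2 + 9λ = λ(λ + 3)^2.
λ = -3 has algebraic multiplicity 2; rank(T + 3I) = 1, so geometric multiplicity = 2.
Every eigenvalue has geometric = algebraic multiplicity, so T is diagonalizable.

Yes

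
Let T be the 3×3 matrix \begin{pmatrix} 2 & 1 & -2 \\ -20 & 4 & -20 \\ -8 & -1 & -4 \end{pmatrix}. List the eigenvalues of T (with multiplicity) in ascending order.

-6, 4, 4

Characteristic polynomial: p(λ) = λ^3 - 2λ^2 - 32λ + 96 = (λ - 4)^2(λ + 6).
Roots (with multiplicity): -6, 4, 4.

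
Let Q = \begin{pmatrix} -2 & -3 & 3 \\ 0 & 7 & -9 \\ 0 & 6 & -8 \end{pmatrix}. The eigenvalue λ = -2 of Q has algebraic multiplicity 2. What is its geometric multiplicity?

Q + 2I = [[0, -3, 3], [0, 9, -9], [0, 6, -6]].
This matrix has rank 1, so its null space has dimension 3 − 1 = 2.

2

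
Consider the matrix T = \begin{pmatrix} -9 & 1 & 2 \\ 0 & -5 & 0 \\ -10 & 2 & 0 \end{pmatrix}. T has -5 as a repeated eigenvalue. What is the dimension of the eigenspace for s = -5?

T + 5I = [[-4, 1, 2], [0, 0, 0], [-10, 2, 5]].
This matrix has rank 2, so its null space has dimension 3 − 2 = 1.

1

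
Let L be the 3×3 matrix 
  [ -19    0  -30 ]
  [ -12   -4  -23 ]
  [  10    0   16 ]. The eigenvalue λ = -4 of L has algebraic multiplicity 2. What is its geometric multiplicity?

L + 4I = [[-15, 0, -30], [-12, 0, -23], [10, 0, 20]].
This matrix has rank 2, so its null space has dimension 3 − 2 = 1.

1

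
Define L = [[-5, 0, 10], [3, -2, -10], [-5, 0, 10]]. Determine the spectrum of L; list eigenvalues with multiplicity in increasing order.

-2, 0, 5

Characteristic polynomial: p(t) = t^3 - 3t^2 - 10t = t(t - 5)(t + 2).
Roots (with multiplicity): -2, 0, 5.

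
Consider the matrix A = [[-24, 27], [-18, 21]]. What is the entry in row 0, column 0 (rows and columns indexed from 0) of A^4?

3726

Characteristic polynomial: r^2 + 3r - 18 = (r - 3)(r + 6), so the eigenvalues are -6, 3.
r=3: eigenvector (1, 1).
r=-6: eigenvector (-3, -2).
P = [[1, -3], [1, -2]], D = diag(3, -6), P⁻¹ = [[-2, 3], [-1, 1]].
A⁴ = P·diag(81, 1296)·P⁻¹ = [[3726, -3645], [2430, -2349]].
The requested entry is 3726.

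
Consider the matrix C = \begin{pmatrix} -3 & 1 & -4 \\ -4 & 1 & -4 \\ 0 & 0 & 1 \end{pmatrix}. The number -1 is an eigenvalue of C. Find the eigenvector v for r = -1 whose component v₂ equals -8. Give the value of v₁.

C + 1I = [[-2, 1, -4], [-4, 2, -4], [0, 0, 2]].
Solving (C + 1I)v = 0 gives the eigenspace spanned by (-4, -8, 0).
With v₂ = -8, v = (-4, -8, 0), so v₁ = -4.

-4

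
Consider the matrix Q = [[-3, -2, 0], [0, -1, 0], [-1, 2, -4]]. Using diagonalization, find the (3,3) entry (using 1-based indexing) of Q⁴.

Characteristic polynomial: λ^3 + 8λ^2 + 19λ + 12 = (λ + 1)(λ + 3)(λ + 4), so the eigenvalues are -4, -3, -1.
λ=-3: eigenvector (1, 0, -1).
λ=-1: eigenvector (-1, 1, 1).
λ=-4: eigenvector (0, 0, 1).
P = [[1, -1, 0], [0, 1, 0], [-1, 1, 1]], D = diag(-3, -1, -4), P⁻¹ = [[1, 1, 0], [0, 1, 0], [1, 0, 1]].
Q⁴ = P·diag(81, 1, 256)·P⁻¹ = [[81, 80, 0], [0, 1, 0], [175, -80, 256]].
The requested entry is 256.

256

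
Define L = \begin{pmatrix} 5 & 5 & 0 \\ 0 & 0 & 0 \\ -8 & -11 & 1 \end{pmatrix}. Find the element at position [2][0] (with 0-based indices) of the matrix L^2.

Characteristic polynomial: λ^3 - 6λ^2 + 5λ = λ(λ - 5)(λ - 1), so the eigenvalues are 0, 1, 5.
λ=5: eigenvector (1, 0, -2).
λ=0: eigenvector (-1, 1, 3).
λ=1: eigenvector (0, 0, 1).
P = [[1, -1, 0], [0, 1, 0], [-2, 3, 1]], D = diag(5, 0, 1), P⁻¹ = [[1, 1, 0], [0, 1, 0], [2, -1, 1]].
L² = P·diag(25, 0, 1)·P⁻¹ = [[25, 25, 0], [0, 0, 0], [-48, -51, 1]].
The requested entry is -48.

-48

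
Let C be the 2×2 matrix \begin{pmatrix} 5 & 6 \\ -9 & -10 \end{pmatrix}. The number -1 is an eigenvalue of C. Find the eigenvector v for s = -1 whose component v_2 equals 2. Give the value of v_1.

C + 1I = [[6, 6], [-9, -9]].
Solving (C + 1I)v = 0 gives the eigenspace spanned by (-2, 2).
With v_2 = 2, v = (-2, 2), so v_1 = -2.

-2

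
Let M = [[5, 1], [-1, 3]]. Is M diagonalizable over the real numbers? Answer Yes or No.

No

Characteristic polynomial: p(s) = s^2 - 8s + 16 = (s - 4)^2.
s = 4 has algebraic multiplicity 2; rank(M − 4I) = 1, so geometric multiplicity = 1.
Geometric multiplicity < algebraic multiplicity, so M is not diagonalizable.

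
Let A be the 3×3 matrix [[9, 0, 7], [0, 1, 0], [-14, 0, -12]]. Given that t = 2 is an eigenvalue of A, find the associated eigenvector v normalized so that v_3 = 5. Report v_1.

-5

A − 2I = [[7, 0, 7], [0, -1, 0], [-14, 0, -14]].
Solving (A − 2I)v = 0 gives the eigenspace spanned by (-5, 0, 5).
With v_3 = 5, v = (-5, 0, 5), so v_1 = -5.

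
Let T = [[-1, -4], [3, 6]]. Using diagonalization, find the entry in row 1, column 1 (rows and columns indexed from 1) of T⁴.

Characteristic polynomial: λ^2 - 5λ + 6 = (λ - 3)(λ - 2), so the eigenvalues are 2, 3.
λ=3: eigenvector (-1, 1).
λ=2: eigenvector (4, -3).
P = [[-1, 4], [1, -3]], D = diag(3, 2), P⁻¹ = [[3, 4], [1, 1]].
T⁴ = P·diag(81, 16)·P⁻¹ = [[-179, -260], [195, 276]].
The requested entry is -179.

-179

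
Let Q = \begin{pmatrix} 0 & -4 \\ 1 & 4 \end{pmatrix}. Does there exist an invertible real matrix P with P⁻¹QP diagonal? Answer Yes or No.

No

Characteristic polynomial: p(μ) = μ^2 - 4μ + 4 = (μ - 2)^2.
μ = 2 has algebraic multiplicity 2; rank(Q − 2I) = 1, so geometric multiplicity = 1.
Geometric multiplicity < algebraic multiplicity, so Q is not diagonalizable.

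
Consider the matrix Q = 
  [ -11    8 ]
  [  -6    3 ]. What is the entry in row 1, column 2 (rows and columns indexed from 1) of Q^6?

-59584

Characteristic polynomial: λ^2 + 8λ + 15 = (λ + 3)(λ + 5), so the eigenvalues are -5, -3.
λ=-5: eigenvector (4, 3).
λ=-3: eigenvector (1, 1).
P = [[4, 1], [3, 1]], D = diag(-5, -3), P⁻¹ = [[1, -1], [-3, 4]].
Q⁶ = P·diag(15625, 729)·P⁻¹ = [[60313, -59584], [44688, -43959]].
The requested entry is -59584.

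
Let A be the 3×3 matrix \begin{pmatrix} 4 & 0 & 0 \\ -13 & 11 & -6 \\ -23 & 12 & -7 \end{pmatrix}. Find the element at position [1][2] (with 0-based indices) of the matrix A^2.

Characteristic polynomial: r^3 - 8r^2 + 11r + 20 = (r - 5)(r - 4)(r + 1), so the eigenvalues are -1, 4, 5.
r=4: eigenvector (1, 1, -1).
r=-1: eigenvector (0, 1, 2).
r=5: eigenvector (0, 1, 1).
P = [[1, 0, 0], [1, 1, 1], [-1, 2, 1]], D = diag(4, -1, 5), P⁻¹ = [[1, 0, 0], [2, -1, 1], [-3, 2, -1]].
A² = P·diag(16, 1, 25)·P⁻¹ = [[16, 0, 0], [-57, 49, -24], [-87, 48, -23]].
The requested entry is -24.

-24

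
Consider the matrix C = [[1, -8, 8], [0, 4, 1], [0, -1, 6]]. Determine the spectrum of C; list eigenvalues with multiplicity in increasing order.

Characteristic polynomial: p(s) = s^3 - 11s^2 + 35s - 25 = (s - 5)^2(s - 1).
Roots (with multiplicity): 1, 5, 5.

1, 5, 5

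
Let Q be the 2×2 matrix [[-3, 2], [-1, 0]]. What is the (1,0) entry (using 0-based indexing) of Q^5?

-31

Characteristic polynomial: λ^2 + 3λ + 2 = (λ + 1)(λ + 2), so the eigenvalues are -2, -1.
λ=-2: eigenvector (2, 1).
λ=-1: eigenvector (1, 1).
P = [[2, 1], [1, 1]], D = diag(-2, -1), P⁻¹ = [[1, -1], [-1, 2]].
Q⁵ = P·diag(-32, -1)·P⁻¹ = [[-63, 62], [-31, 30]].
The requested entry is -31.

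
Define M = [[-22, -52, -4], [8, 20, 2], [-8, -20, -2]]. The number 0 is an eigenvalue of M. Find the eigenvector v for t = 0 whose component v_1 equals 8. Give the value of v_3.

M = [[-22, -52, -4], [8, 20, 2], [-8, -20, -2]].
Solving (M)v = 0 gives the eigenspace spanned by (8, -4, 8).
With v_1 = 8, v = (8, -4, 8), so v_3 = 8.

8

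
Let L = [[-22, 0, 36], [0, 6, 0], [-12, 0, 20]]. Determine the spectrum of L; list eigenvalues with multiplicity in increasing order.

Characteristic polynomial: p(r) = r^3 - 4r^2 - 20r + 48 = (r - 6)(r - 2)(r + 4).
Roots (with multiplicity): -4, 2, 6.

-4, 2, 6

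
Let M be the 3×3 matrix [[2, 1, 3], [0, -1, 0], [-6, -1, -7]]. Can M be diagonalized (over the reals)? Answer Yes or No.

Characteristic polynomial: p(λ) = λ^3 + 6λ^2 + 9λ + 4 = (λ + 1)^2(λ + 4).
λ = -1 has algebraic multiplicity 2; rank(M + 1I) = 2, so geometric multiplicity = 1.
Geometric multiplicity < algebraic multiplicity, so M is not diagonalizable.

No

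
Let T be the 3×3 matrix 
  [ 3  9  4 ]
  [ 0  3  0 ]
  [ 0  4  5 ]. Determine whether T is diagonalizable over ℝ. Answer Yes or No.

No

Characteristic polynomial: p(r) = r^3 - 11r^2 + 39r - 45 = (r - 5)(r - 3)^2.
r = 3 has algebraic multiplicity 2; rank(T − 3I) = 2, so geometric multiplicity = 1.
Geometric multiplicity < algebraic multiplicity, so T is not diagonalizable.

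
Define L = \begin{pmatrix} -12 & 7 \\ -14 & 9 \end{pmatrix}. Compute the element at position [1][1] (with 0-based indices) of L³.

Characteristic polynomial: r^2 + 3r - 10 = (r - 2)(r + 5), so the eigenvalues are -5, 2.
r=2: eigenvector (1, 2).
r=-5: eigenvector (1, 1).
P = [[1, 1], [2, 1]], D = diag(2, -5), P⁻¹ = [[-1, 1], [2, -1]].
L³ = P·diag(8, -125)·P⁻¹ = [[-258, 133], [-266, 141]].
The requested entry is 141.

141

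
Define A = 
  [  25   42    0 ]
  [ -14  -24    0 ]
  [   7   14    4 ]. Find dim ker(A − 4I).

A − 4I = [[21, 42, 0], [-14, -28, 0], [7, 14, 0]].
This matrix has rank 1, so its null space has dimension 3 − 1 = 2.

2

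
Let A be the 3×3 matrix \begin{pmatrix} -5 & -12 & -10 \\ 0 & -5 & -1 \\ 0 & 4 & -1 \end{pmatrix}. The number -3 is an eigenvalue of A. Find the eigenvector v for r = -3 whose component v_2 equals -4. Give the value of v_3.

8

A + 3I = [[-2, -12, -10], [0, -2, -1], [0, 4, 2]].
Solving (A + 3I)v = 0 gives the eigenspace spanned by (-16, -4, 8).
With v_2 = -4, v = (-16, -4, 8), so v_3 = 8.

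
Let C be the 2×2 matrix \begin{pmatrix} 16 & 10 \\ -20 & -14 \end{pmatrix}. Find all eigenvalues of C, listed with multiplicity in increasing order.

-4, 6

Characteristic polynomial: p(μ) = μ^2 - 2μ - 24 = (μ - 6)(μ + 4).
Roots (with multiplicity): -4, 6.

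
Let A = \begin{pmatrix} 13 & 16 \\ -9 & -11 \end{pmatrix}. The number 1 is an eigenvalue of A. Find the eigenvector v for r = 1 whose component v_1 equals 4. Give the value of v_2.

A − 1I = [[12, 16], [-9, -12]].
Solving (A − 1I)v = 0 gives the eigenspace spanned by (4, -3).
With v_1 = 4, v = (4, -3), so v_2 = -3.

-3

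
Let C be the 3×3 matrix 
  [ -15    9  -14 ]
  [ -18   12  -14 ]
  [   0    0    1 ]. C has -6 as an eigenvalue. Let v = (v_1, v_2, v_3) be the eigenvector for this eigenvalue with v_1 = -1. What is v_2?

-1

C + 6I = [[-9, 9, -14], [-18, 18, -14], [0, 0, 7]].
Solving (C + 6I)v = 0 gives the eigenspace spanned by (-1, -1, 0).
With v_1 = -1, v = (-1, -1, 0), so v_2 = -1.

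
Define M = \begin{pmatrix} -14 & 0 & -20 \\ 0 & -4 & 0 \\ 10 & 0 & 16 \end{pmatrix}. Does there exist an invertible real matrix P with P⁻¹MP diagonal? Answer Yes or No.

Yes

Characteristic polynomial: p(μ) = μ^3 + 2μ^2 - 32μ - 96 = (μ - 6)(μ + 4)^2.
μ = -4 has algebraic multiplicity 2; rank(M + 4I) = 1, so geometric multiplicity = 2.
Every eigenvalue has geometric = algebraic multiplicity, so M is diagonalizable.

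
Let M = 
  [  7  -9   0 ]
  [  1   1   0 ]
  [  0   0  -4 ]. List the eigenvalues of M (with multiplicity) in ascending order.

-4, 4, 4

Characteristic polynomial: p(μ) = μ^3 - 4μ^2 - 16μ + 64 = (μ - 4)^2(μ + 4).
Roots (with multiplicity): -4, 4, 4.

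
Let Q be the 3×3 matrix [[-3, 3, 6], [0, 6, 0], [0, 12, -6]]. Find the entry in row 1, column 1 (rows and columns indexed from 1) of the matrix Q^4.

81

Characteristic polynomial: μ^3 + 3μ^2 - 36μ - 108 = (μ - 6)(μ + 3)(μ + 6), so the eigenvalues are -6, -3, 6.
μ=-3: eigenvector (1, 0, 0).
μ=-6: eigenvector (-2, 0, 1).
μ=6: eigenvector (1, 1, 1).
P = [[1, -2, 1], [0, 0, 1], [0, 1, 1]], D = diag(-3, -6, 6), P⁻¹ = [[1, -3, 2], [0, -1, 1], [0, 1, 0]].
Q⁴ = P·diag(81, 1296, 1296)·P⁻¹ = [[81, 3645, -2430], [0, 1296, 0], [0, 0, 1296]].
The requested entry is 81.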